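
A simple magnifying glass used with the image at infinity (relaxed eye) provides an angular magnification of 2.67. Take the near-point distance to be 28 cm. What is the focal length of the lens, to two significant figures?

For the image at infinity, M = D/f.
f = D/M = 28/2.67 = 10.487 cm.

10 cm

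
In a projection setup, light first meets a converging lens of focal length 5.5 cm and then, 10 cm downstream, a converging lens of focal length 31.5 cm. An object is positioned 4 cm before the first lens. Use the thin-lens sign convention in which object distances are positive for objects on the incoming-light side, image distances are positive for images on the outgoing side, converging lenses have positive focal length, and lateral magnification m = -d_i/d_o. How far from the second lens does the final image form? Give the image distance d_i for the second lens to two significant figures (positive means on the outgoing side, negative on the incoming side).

-110 cm

Applying the thin-lens equation to the first lens, 1/5.5 = 1/4 + 1/d_i1, which gives d_i1 = -14.667 cm.
The intermediate image is virtual, 14.667 cm to the left of lens 1, so d_o2 = L - d_i1 = 10 - (-14.667) = 24.667 cm.
Applying the thin-lens equation again with f_2 = 31.5 cm and d_o2 = 24.667 cm gives d_i2 = -113.707 cm.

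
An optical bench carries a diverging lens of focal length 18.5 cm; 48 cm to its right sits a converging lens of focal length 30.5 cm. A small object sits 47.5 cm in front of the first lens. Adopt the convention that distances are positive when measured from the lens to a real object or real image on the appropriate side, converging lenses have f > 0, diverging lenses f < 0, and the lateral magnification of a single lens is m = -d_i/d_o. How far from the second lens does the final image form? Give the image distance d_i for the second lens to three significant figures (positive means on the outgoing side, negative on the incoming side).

60.7 cm

Applying the thin-lens equation to the first lens, 1/(-18.5) = 1/47.5 + 1/d_i1, which gives d_i1 = -13.314 cm.
The intermediate image is virtual, 13.314 cm to the left of lens 1, so d_o2 = L - d_i1 = 48 - (-13.314) = 61.314 cm.
Applying the thin-lens equation again with f_2 = 30.5 cm and d_o2 = 61.314 cm gives d_i2 = 60.689 cm.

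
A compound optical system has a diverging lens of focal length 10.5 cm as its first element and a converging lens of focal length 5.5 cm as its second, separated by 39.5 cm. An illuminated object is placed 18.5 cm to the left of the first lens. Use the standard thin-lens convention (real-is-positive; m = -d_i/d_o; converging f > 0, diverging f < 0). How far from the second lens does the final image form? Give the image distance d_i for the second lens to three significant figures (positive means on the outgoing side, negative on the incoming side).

Lens 1: 1/d_i1 = 1/f_1 - 1/d_o1 = 1/(-10.5) - 1/18.5 = -0.14929 cm^-1, so d_i1 = -6.698 cm.
With d_i1 < 0 the first image is virtual and lies on the object side; the object distance for lens 2 is d_o2 = 39.5 - (-6.698) = 46.198 cm.
Lens 2: 1/d_i2 = 1/f_2 - 1/d_o2 = 1/5.5 - 1/(46.198) = 0.16017 cm^-1, so d_i2 = 6.243 cm.

6.24 cm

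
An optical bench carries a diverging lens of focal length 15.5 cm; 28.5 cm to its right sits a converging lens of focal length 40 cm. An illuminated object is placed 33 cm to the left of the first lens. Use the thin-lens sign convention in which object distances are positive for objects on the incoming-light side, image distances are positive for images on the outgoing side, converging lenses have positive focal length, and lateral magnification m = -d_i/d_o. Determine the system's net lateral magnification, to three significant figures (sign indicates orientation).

First lens: d_i1 = 1/(1/(-15.5) - 1/33) = -10.546 cm.
m_1 = -(-10.546)/33 = 0.3196.
With d_i1 < 0 the first image is virtual and lies on the object side; the object distance for lens 2 is d_o2 = 28.5 - (-10.546) = 39.046 cm.
Second lens: d_i2 = 1/(1/40 - 1/(39.046)) = -1637.838 cm.
m_2 = -(-1637.838)/(39.046) = 41.9459.
Overall magnification: m = m_1 m_2 = 13.4054.

13.4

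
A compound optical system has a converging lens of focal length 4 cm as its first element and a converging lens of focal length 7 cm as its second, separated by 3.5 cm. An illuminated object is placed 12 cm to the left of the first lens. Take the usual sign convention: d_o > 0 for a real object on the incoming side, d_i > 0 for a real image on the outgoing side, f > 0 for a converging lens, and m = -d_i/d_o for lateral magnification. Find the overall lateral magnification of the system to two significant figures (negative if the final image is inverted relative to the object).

-0.37

Applying the thin-lens equation to the first lens, 1/4 = 1/12 + 1/d_i1, which gives d_i1 = 6.000 cm.
Its lateral magnification is m_1 = -d_i1/d_o1 = -(6.000)/12 = -0.5000.
Since 6.000 cm > 3.5 cm, the first image lies past the second lens and serves as a virtual object: d_o2 = L - d_i1 = -2.500 cm.
Applying the thin-lens equation again with f_2 = 7 cm and d_o2 = -2.500 cm gives d_i2 = 1.842 cm.
m_2 = -(1.842)/(-2.500) = 0.7368.
Overall magnification: m = m_1 m_2 = -0.3684.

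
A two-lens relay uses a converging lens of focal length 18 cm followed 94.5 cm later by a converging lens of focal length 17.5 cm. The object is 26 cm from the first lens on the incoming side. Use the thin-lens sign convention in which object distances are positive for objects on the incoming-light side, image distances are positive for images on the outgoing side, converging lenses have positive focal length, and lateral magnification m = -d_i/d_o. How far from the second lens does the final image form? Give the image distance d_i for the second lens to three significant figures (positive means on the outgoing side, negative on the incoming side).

First lens: d_i1 = 1/(1/18 - 1/26) = 58.500 cm.
The intermediate image is 58.500 cm to the right of lens 1, so d_o2 = L - d_i1 = 94.5 - 58.500 = 36.000 cm.
Second lens: d_i2 = 1/(1/17.5 - 1/(36.000)) = 34.054 cm.

34.1 cm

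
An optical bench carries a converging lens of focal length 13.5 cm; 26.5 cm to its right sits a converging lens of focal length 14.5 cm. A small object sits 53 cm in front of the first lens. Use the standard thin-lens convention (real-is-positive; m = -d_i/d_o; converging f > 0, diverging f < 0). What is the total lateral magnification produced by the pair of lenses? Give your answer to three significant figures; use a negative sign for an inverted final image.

Applying the thin-lens equation to the first lens, 1/13.5 = 1/53 + 1/d_i1, which gives d_i1 = 18.114 cm.
Its lateral magnification is m_1 = -d_i1/d_o1 = -(18.114)/53 = -0.3418.
Object distance for lens 2: d_o2 = 26.5 - 18.114 = 8.386 cm.
Applying the thin-lens equation again with f_2 = 14.5 cm and d_o2 = 8.386 cm gives d_i2 = -19.889 cm.
m_2 = -(-19.889)/(8.386) = 2.3716.
Total m = m_1 x m_2 = (-0.3418)(2.3716) = -0.8106.

-0.811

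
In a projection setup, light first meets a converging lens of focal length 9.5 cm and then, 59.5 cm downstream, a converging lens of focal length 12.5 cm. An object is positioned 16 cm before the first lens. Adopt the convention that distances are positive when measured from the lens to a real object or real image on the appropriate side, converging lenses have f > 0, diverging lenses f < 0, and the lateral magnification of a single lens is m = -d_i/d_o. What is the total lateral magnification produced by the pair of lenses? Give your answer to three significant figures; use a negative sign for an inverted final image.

0.774

Lens 1: 1/d_i1 = 1/f_1 - 1/d_o1 = 1/9.5 - 1/16 = 0.04276 cm^-1, so d_i1 = 23.385 cm.
m_1 = -(23.385)/16 = -1.4615.
Object distance for lens 2: d_o2 = 59.5 - 23.385 = 36.115 cm.
Lens 2: 1/d_i2 = 1/f_2 - 1/d_o2 = 1/12.5 - 1/(36.115) = 0.05231 cm^-1, so d_i2 = 19.116 cm.
m_2 = -(19.116)/(36.115) = -0.5293.
The system's lateral magnification is m_1 m_2 = (-1.4615)(-0.5293) = 0.7736.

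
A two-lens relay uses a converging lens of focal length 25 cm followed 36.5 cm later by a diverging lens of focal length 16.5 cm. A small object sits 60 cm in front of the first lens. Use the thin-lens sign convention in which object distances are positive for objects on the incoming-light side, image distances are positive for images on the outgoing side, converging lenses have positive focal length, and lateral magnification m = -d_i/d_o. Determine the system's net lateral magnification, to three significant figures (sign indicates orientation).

-1.16

First lens: d_i1 = 1/(1/25 - 1/60) = 42.857 cm.
m_1 = -(42.857)/60 = -0.7143.
Since 42.857 cm > 36.5 cm, the first image lies past the second lens and serves as a virtual object: d_o2 = L - d_i1 = -6.357 cm.
Second lens: d_i2 = 1/(1/(-16.5) - 1/(-6.357)) = 10.342 cm.
m_2 = -(10.342)/(-6.357) = 1.6268.
The system's lateral magnification is m_1 m_2 = (-0.7143)(1.6268) = -1.1620.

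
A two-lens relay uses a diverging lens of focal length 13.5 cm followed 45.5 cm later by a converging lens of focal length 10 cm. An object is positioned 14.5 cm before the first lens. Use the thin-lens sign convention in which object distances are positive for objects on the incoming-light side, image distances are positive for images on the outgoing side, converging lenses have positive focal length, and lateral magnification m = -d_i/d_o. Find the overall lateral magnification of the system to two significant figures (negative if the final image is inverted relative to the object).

-0.11

Applying the thin-lens equation to the first lens, 1/(-13.5) = 1/14.5 + 1/d_i1, which gives d_i1 = -6.991 cm.
Its lateral magnification is m_1 = -d_i1/d_o1 = -(-6.991)/14.5 = 0.4821.
With d_i1 < 0 the first image is virtual and lies on the object side; the object distance for lens 2 is d_o2 = 45.5 - (-6.991) = 52.491 cm.
Applying the thin-lens equation again with f_2 = 10 cm and d_o2 = 52.491 cm gives d_i2 = 12.353 cm.
m_2 = -(12.353)/(52.491) = -0.2353.
Overall magnification: m = m_1 m_2 = -0.1135.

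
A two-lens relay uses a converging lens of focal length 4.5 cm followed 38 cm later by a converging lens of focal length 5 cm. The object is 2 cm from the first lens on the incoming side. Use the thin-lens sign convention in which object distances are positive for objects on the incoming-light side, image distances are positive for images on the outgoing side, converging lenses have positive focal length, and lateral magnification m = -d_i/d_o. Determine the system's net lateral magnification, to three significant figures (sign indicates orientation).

-0.246

Applying the thin-lens equation to the first lens, 1/4.5 = 1/2 + 1/d_i1, which gives d_i1 = -3.600 cm.
Its lateral magnification is m_1 = -d_i1/d_o1 = -(-3.600)/2 = 1.8000.
With d_i1 < 0 the first image is virtual and lies on the object side; the object distance for lens 2 is d_o2 = 38 - (-3.600) = 41.600 cm.
Applying the thin-lens equation again with f_2 = 5 cm and d_o2 = 41.600 cm gives d_i2 = 5.683 cm.
m_2 = -(5.683)/(41.600) = -0.1366.
The system's lateral magnification is m_1 m_2 = (1.8000)(-0.1366) = -0.2459.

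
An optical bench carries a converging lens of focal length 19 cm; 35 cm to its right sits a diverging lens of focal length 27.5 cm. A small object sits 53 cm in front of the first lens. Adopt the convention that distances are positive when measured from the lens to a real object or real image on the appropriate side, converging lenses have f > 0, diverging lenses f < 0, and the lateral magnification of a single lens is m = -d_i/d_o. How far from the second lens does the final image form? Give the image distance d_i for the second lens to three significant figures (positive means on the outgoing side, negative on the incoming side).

Applying the thin-lens equation to the first lens, 1/19 = 1/53 + 1/d_i1, which gives d_i1 = 29.618 cm.
Object distance for lens 2: d_o2 = 35 - 29.618 = 5.382 cm.
Applying the thin-lens equation again with f_2 = -27.5 cm and d_o2 = 5.382 cm gives d_i2 = -4.501 cm.

-4.50 cm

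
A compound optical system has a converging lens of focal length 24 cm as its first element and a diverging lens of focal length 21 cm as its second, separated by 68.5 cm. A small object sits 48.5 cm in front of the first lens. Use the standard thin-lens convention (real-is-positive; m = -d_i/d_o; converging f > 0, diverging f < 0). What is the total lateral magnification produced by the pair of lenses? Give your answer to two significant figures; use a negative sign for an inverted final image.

-0.49

Lens 1: 1/d_i1 = 1/f_1 - 1/d_o1 = 1/24 - 1/48.5 = 0.02105 cm^-1, so d_i1 = 47.510 cm.
m_1 = -(47.510)/48.5 = -0.9796.
Object distance for lens 2: d_o2 = 68.5 - 47.510 = 20.990 cm.
Lens 2: 1/d_i2 = 1/f_2 - 1/d_o2 = 1/(-21) - 1/(20.990) = -0.09526 cm^-1, so d_i2 = -10.497 cm.
m_2 = -(-10.497)/(20.990) = 0.5001.
The system's lateral magnification is m_1 m_2 = (-0.9796)(0.5001) = -0.4899.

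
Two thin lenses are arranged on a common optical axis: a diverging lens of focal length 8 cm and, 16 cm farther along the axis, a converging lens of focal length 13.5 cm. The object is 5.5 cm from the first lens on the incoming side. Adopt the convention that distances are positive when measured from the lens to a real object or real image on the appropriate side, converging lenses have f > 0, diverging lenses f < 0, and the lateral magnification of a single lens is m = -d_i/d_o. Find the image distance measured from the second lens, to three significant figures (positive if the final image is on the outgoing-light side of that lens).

Lens 1: 1/d_i1 = 1/f_1 - 1/d_o1 = 1/(-8) - 1/5.5 = -0.30682 cm^-1, so d_i1 = -3.259 cm.
The intermediate image is virtual, 3.259 cm to the left of lens 1, so d_o2 = L - d_i1 = 16 - (-3.259) = 19.259 cm.
Lens 2: 1/d_i2 = 1/f_2 - 1/d_o2 = 1/13.5 - 1/(19.259) = 0.02215 cm^-1, so d_i2 = 45.145 cm.

45.1 cm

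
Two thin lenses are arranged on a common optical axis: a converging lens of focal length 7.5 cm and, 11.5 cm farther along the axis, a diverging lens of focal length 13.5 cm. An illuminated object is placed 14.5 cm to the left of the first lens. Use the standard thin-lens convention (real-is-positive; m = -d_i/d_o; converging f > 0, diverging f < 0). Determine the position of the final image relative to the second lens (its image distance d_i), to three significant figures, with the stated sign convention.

First lens: d_i1 = 1/(1/7.5 - 1/14.5) = 15.536 cm.
Since 15.536 cm > 11.5 cm, the first image lies past the second lens and serves as a virtual object: d_o2 = L - d_i1 = -4.036 cm.
Second lens: d_i2 = 1/(1/(-13.5) - 1/(-4.036)) = 5.757 cm.

5.76 cm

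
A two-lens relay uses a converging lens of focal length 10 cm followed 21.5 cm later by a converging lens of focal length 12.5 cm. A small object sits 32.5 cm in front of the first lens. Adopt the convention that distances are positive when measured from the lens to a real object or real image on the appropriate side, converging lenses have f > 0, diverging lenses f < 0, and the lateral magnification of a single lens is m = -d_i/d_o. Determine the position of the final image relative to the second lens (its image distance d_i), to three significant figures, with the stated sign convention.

-16.2 cm

Applying the thin-lens equation to the first lens, 1/10 = 1/32.5 + 1/d_i1, which gives d_i1 = 14.444 cm.
That image sits 7.056 cm in front of the second lens, so d_o2 = 7.056 cm.
Applying the thin-lens equation again with f_2 = 12.5 cm and d_o2 = 7.056 cm gives d_i2 = -16.199 cm.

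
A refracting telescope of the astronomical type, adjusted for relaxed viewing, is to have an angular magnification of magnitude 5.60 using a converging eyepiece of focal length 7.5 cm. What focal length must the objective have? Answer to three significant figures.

42.0 cm

|M| = f_obj/|f_eye|, so f_obj = |M| x |f_eye| = 5.6 x 7.5 = 42.000 cm.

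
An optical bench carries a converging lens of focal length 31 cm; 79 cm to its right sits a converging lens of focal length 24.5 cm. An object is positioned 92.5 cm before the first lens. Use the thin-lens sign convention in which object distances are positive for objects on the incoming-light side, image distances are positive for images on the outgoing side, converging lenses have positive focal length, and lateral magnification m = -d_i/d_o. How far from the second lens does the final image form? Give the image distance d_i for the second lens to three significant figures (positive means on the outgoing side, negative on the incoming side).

Lens 1: 1/d_i1 = 1/f_1 - 1/d_o1 = 1/31 - 1/92.5 = 0.02145 cm^-1, so d_i1 = 46.626 cm.
That image sits 32.374 cm in front of the second lens, so d_o2 = 32.374 cm.
Lens 2: 1/d_i2 = 1/f_2 - 1/d_o2 = 1/24.5 - 1/(32.374) = 0.00993 cm^-1, so d_i2 = 100.732 cm.

101 cm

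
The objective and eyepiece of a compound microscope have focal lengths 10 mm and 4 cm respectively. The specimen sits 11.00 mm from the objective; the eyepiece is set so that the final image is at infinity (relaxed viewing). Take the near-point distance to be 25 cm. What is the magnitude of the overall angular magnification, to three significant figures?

62.5

Convert to cm: f_obj = 10 mm = 1 cm; d_o = 11.00 mm = 1.10 cm.
Objective: 1/d_i = 1/f_obj - 1/d_o = 1/1 - 1/1.10 = 0.09091 cm^-1, so d_i = 11.000 cm.
m_obj = -d_i/d_o = -11.000/1.10 = -10.000.
Eyepiece angular magnification (image at infinity): M_eye = D/f_e = 25/4 = 6.250.
Overall M = m_obj x M_eye = (-10.000)(6.250) = -62.50.
|M| = 62.50.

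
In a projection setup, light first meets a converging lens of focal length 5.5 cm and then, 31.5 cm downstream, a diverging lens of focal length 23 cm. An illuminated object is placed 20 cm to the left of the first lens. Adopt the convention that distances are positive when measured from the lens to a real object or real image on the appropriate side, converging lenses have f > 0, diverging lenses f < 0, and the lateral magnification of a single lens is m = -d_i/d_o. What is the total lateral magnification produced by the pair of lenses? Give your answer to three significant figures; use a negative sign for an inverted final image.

-0.186

First lens: d_i1 = 1/(1/5.5 - 1/20) = 7.586 cm.
m_1 = -(7.586)/20 = -0.3793.
The intermediate image is 7.586 cm to the right of lens 1, so d_o2 = L - d_i1 = 31.5 - 7.586 = 23.914 cm.
Second lens: d_i2 = 1/(1/(-23) - 1/(23.914)) = -11.724 cm.
m_2 = -(-11.724)/(23.914) = 0.4903.
Overall magnification: m = m_1 m_2 = -0.1860.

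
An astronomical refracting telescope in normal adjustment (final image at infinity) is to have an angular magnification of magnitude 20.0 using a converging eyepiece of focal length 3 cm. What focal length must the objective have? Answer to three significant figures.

|M| = f_obj/|f_eye|, so f_obj = |M| x |f_eye| = 20.0 x 3 = 60.000 cm.

60.0 cm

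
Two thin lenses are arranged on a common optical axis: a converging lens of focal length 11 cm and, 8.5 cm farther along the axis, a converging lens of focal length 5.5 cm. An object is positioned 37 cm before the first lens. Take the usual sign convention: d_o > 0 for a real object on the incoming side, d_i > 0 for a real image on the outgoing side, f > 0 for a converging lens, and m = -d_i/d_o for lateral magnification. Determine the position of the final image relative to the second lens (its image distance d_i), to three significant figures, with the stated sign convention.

Lens 1: 1/d_i1 = 1/f_1 - 1/d_o1 = 1/11 - 1/37 = 0.06388 cm^-1, so d_i1 = 15.654 cm.
Since 15.654 cm > 8.5 cm, the first image lies past the second lens and serves as a virtual object: d_o2 = L - d_i1 = -7.154 cm.
Lens 2: 1/d_i2 = 1/f_2 - 1/d_o2 = 1/5.5 - 1/(-7.154) = 0.32160 cm^-1, so d_i2 = 3.109 cm.

3.11 cm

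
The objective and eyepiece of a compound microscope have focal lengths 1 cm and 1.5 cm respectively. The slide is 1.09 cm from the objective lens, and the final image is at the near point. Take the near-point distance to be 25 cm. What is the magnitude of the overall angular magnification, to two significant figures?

200

Objective: 1/d_i = 1/f_obj - 1/d_o = 1/1 - 1/1.09 = 0.08257 cm^-1, so d_i = 12.111 cm.
m_obj = -d_i/d_o = -12.111/1.09 = -11.111.
Eyepiece angular magnification (image at near point): M_eye = 1 + D/f_e = 1 + 25/1.5 = 17.667.
Overall M = m_obj x M_eye = (-11.111)(17.667) = -196.30.
|M| = 196.30.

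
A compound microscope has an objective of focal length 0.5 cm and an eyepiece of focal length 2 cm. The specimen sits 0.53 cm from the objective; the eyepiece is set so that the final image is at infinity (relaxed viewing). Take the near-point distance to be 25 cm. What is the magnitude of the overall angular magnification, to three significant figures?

Objective: 1/d_i = 1/f_obj - 1/d_o = 1/0.5 - 1/0.53 = 0.11321 cm^-1, so d_i = 8.833 cm.
m_obj = -d_i/d_o = -8.833/0.53 = -16.667.
Eyepiece angular magnification (image at infinity): M_eye = D/f_e = 25/2 = 12.500.
Overall M = m_obj x M_eye = (-16.667)(12.500) = -208.33.
|M| = 208.33.

208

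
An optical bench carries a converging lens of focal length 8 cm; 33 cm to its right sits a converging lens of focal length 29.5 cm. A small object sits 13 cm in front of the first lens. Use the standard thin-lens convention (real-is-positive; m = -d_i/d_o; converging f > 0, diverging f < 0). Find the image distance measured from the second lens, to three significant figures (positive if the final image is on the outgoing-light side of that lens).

-20.8 cm

Lens 1: 1/d_i1 = 1/f_1 - 1/d_o1 = 1/8 - 1/13 = 0.04808 cm^-1, so d_i1 = 20.800 cm.
That image sits 12.200 cm in front of the second lens, so d_o2 = 12.200 cm.
Lens 2: 1/d_i2 = 1/f_2 - 1/d_o2 = 1/29.5 - 1/(12.200) = -0.04807 cm^-1, so d_i2 = -20.803 cm.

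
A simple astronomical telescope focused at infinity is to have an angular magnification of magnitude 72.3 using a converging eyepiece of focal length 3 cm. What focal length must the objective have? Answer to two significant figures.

|M| = f_obj/|f_eye|, so f_obj = |M| x |f_eye| = 72.3 x 3 = 216.900 cm.

220 cm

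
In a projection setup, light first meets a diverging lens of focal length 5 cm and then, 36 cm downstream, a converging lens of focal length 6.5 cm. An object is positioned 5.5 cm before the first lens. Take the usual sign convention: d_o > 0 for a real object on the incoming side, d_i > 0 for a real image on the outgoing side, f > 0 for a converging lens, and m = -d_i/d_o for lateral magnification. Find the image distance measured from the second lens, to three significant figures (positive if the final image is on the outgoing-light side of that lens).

7.82 cm

First lens: d_i1 = 1/(1/(-5) - 1/5.5) = -2.619 cm.
The intermediate image is virtual, 2.619 cm to the left of lens 1, so d_o2 = L - d_i1 = 36 - (-2.619) = 38.619 cm.
Second lens: d_i2 = 1/(1/6.5 - 1/(38.619)) = 7.815 cm.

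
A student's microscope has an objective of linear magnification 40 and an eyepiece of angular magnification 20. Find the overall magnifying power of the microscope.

800

The overall magnification of a compound microscope is the product of the objective and eyepiece magnifications:
M = M_obj x M_eye = 40 x 20 = 800.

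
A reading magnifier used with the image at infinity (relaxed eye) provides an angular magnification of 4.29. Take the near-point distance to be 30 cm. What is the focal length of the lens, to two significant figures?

For the image at infinity, M = D/f.
f = D/M = 30/4.29 = 6.993 cm.

7.0 cm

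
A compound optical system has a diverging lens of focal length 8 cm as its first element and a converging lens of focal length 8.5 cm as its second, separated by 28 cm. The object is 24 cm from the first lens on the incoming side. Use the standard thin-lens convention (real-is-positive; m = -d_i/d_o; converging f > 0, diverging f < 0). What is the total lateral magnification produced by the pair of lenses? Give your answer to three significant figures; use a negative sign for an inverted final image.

-0.0833

Applying the thin-lens equation to the first lens, 1/(-8) = 1/24 + 1/d_i1, which gives d_i1 = -6.000 cm.
Its lateral magnification is m_1 = -d_i1/d_o1 = -(-6.000)/24 = 0.2500.
With d_i1 < 0 the first image is virtual and lies on the object side; the object distance for lens 2 is d_o2 = 28 - (-6.000) = 34.000 cm.
Applying the thin-lens equation again with f_2 = 8.5 cm and d_o2 = 34.000 cm gives d_i2 = 11.333 cm.
m_2 = -(11.333)/(34.000) = -0.3333.
Overall magnification: m = m_1 m_2 = -0.0833.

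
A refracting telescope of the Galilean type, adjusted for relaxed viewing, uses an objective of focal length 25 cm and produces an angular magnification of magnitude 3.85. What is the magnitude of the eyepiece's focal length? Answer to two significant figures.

|M| = f_obj/|f_eye|, so |f_eye| = f_obj/|M| = 25/3.85 = 6.494 cm.
(The eyepiece is diverging, so its signed focal length is -6.494 cm.)

6.5 cm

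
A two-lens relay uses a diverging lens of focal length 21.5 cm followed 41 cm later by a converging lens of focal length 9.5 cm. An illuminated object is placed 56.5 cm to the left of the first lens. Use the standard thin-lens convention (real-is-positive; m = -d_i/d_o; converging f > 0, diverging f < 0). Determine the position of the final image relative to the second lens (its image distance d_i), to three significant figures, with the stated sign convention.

11.4 cm

First lens: d_i1 = 1/(1/(-21.5) - 1/56.5) = -15.574 cm.
The intermediate image is virtual, 15.574 cm to the left of lens 1, so d_o2 = L - d_i1 = 41 - (-15.574) = 56.574 cm.
Second lens: d_i2 = 1/(1/9.5 - 1/(56.574)) = 11.417 cm.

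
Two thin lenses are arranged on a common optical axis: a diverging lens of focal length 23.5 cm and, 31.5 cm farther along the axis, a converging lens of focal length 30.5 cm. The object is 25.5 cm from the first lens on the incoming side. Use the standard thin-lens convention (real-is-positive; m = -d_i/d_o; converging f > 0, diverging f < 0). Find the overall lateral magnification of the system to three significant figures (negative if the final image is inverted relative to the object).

Applying the thin-lens equation to the first lens, 1/(-23.5) = 1/25.5 + 1/d_i1, which gives d_i1 = -12.230 cm.
Its lateral magnification is m_1 = -d_i1/d_o1 = -(-12.230)/25.5 = 0.4796.
The intermediate image is virtual, 12.230 cm to the left of lens 1, so d_o2 = L - d_i1 = 31.5 - (-12.230) = 43.730 cm.
Applying the thin-lens equation again with f_2 = 30.5 cm and d_o2 = 43.730 cm gives d_i2 = 100.816 cm.
m_2 = -(100.816)/(43.730) = -2.3054.
The system's lateral magnification is m_1 m_2 = (0.4796)(-2.3054) = -1.1057.

-1.11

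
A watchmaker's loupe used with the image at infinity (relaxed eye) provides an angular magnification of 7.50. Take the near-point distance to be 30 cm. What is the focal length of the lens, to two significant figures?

For the image at infinity, M = D/f.
f = D/M = 30/7.5 = 4.000 cm.

4.0 cm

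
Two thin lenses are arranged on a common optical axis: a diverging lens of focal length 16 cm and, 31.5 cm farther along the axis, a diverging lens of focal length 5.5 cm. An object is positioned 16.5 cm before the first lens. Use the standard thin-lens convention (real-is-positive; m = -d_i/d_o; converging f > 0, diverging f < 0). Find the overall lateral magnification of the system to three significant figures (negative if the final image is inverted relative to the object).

Lens 1: 1/d_i1 = 1/f_1 - 1/d_o1 = 1/(-16) - 1/16.5 = -0.12311 cm^-1, so d_i1 = -8.123 cm.
m_1 = -(-8.123)/16.5 = 0.4923.
The intermediate image is virtual, 8.123 cm to the left of lens 1, so d_o2 = L - d_i1 = 31.5 - (-8.123) = 39.623 cm.
Lens 2: 1/d_i2 = 1/f_2 - 1/d_o2 = 1/(-5.5) - 1/(39.623) = -0.20706 cm^-1, so d_i2 = -4.830 cm.
m_2 = -(-4.830)/(39.623) = 0.1219.
The system's lateral magnification is m_1 m_2 = (0.4923)(0.1219) = 0.0600.

0.0600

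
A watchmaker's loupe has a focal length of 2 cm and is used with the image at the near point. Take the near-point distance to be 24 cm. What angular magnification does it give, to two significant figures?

13

M = 1 + D/f = 1 + 24/2 = 13.000.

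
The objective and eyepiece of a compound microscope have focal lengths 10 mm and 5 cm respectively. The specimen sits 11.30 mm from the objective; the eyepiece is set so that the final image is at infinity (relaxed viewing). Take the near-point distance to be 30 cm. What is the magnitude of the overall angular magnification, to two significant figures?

46

Convert to cm: f_obj = 10 mm = 1 cm; d_o = 11.30 mm = 1.13 cm.
Objective: 1/d_i = 1/f_obj - 1/d_o = 1/1 - 1/1.13 = 0.11504 cm^-1, so d_i = 8.692 cm.
m_obj = -d_i/d_o = -8.692/1.13 = -7.692.
Eyepiece angular magnification (image at infinity): M_eye = D/f_e = 30/5 = 6.000.
Overall M = m_obj x M_eye = (-7.692)(6.000) = -46.15.
|M| = 46.15.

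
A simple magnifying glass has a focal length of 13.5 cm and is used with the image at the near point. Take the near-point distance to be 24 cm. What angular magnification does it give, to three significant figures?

M = 1 + D/f = 1 + 24/13.5 = 2.778.

2.78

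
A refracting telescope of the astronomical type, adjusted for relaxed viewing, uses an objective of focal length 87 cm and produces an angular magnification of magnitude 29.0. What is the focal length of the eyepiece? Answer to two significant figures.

3.0 cm

|M| = f_obj/f_eye, so f_eye = f_obj/|M| = 87/29.0 = 3.000 cm.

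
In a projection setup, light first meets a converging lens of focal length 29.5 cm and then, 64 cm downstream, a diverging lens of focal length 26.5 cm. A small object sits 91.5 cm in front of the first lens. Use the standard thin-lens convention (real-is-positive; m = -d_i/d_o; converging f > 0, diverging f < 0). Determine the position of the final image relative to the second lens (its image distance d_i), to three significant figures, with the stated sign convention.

-11.5 cm

Lens 1: 1/d_i1 = 1/f_1 - 1/d_o1 = 1/29.5 - 1/91.5 = 0.02297 cm^-1, so d_i1 = 43.536 cm.
The intermediate image is 43.536 cm to the right of lens 1, so d_o2 = L - d_i1 = 64 - 43.536 = 20.464 cm.
Lens 2: 1/d_i2 = 1/f_2 - 1/d_o2 = 1/(-26.5) - 1/(20.464) = -0.08660 cm^-1, so d_i2 = -11.547 cm.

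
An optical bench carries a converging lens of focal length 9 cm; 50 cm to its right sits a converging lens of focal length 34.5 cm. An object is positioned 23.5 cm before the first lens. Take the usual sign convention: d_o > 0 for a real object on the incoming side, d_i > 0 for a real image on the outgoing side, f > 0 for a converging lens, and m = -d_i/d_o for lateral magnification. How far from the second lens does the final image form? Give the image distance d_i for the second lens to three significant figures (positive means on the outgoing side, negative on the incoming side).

Applying the thin-lens equation to the first lens, 1/9 = 1/23.5 + 1/d_i1, which gives d_i1 = 14.586 cm.
That image sits 35.414 cm in front of the second lens, so d_o2 = 35.414 cm.
Applying the thin-lens equation again with f_2 = 34.5 cm and d_o2 = 35.414 cm gives d_i2 = 1337.038 cm.

1340 cm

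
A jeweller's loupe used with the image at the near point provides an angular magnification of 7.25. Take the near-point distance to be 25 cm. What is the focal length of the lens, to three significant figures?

4.00 cm

For the image at the near point, M = 1 + D/f.
f = D/(M - 1) = 25/(7.25 - 1) = 4.000 cm.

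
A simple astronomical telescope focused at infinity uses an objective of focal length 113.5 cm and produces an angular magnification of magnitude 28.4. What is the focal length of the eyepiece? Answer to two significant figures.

|M| = f_obj/f_eye, so f_eye = f_obj/|M| = 113.5/28.4 = 3.996 cm.

4.0 cm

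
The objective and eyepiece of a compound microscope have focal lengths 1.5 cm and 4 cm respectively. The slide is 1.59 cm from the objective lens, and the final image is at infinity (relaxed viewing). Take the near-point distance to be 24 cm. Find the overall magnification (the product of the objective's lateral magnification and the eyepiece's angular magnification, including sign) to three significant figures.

Objective: 1/d_i = 1/f_obj - 1/d_o = 1/1.5 - 1/1.59 = 0.03774 cm^-1, so d_i = 26.500 cm.
m_obj = -d_i/d_o = -26.500/1.59 = -16.667.
Eyepiece angular magnification (image at infinity): M_eye = D/f_e = 24/4 = 6.000.
Overall M = m_obj x M_eye = (-16.667)(6.000) = -100.00.

-100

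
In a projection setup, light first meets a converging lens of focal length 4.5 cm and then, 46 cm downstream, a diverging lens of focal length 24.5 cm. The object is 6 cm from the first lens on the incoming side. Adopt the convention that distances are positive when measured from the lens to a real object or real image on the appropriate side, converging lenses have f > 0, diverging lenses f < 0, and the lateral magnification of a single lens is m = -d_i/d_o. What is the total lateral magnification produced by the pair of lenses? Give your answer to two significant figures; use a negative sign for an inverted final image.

-1.4

Applying the thin-lens equation to the first lens, 1/4.5 = 1/6 + 1/d_i1, which gives d_i1 = 18.000 cm.
Its lateral magnification is m_1 = -d_i1/d_o1 = -(18.000)/6 = -3.0000.
Object distance for lens 2: d_o2 = 46 - 18.000 = 28.000 cm.
Applying the thin-lens equation again with f_2 = -24.5 cm and d_o2 = 28.000 cm gives d_i2 = -13.067 cm.
m_2 = -(-13.067)/(28.000) = 0.4667.
The system's lateral magnification is m_1 m_2 = (-3.0000)(0.4667) = -1.4000.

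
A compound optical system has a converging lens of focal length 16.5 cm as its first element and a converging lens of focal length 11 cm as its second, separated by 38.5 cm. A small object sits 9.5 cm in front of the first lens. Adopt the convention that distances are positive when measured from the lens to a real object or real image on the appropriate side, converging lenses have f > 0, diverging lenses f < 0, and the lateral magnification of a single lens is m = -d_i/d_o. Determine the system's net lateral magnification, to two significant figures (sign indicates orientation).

-0.52

Applying the thin-lens equation to the first lens, 1/16.5 = 1/9.5 + 1/d_i1, which gives d_i1 = -22.393 cm.
Its lateral magnification is m_1 = -d_i1/d_o1 = -(-22.393)/9.5 = 2.3571.
The intermediate image is virtual, 22.393 cm to the left of lens 1, so d_o2 = L - d_i1 = 38.5 - (-22.393) = 60.893 cm.
Applying the thin-lens equation again with f_2 = 11 cm and d_o2 = 60.893 cm gives d_i2 = 13.425 cm.
m_2 = -(13.425)/(60.893) = -0.2205.
The system's lateral magnification is m_1 m_2 = (2.3571)(-0.2205) = -0.5197.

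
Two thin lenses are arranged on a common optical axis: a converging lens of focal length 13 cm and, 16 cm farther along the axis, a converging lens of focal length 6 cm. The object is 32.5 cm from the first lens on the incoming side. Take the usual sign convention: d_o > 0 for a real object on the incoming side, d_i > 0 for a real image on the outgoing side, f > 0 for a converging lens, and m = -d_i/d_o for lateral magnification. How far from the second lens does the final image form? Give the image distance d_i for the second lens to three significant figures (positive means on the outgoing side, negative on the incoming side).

Applying the thin-lens equation to the first lens, 1/13 = 1/32.5 + 1/d_i1, which gives d_i1 = 21.667 cm.
Since 21.667 cm > 16 cm, the first image lies past the second lens and serves as a virtual object: d_o2 = L - d_i1 = -5.667 cm.
Applying the thin-lens equation again with f_2 = 6 cm and d_o2 = -5.667 cm gives d_i2 = 2.914 cm.

2.91 cm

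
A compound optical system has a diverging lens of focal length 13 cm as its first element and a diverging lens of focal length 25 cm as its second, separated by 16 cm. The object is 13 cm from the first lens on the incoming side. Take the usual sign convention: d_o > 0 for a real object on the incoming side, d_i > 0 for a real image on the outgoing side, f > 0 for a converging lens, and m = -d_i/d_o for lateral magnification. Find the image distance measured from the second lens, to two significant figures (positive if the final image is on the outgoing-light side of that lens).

-12 cm

Lens 1: 1/d_i1 = 1/f_1 - 1/d_o1 = 1/(-13) - 1/13 = -0.15385 cm^-1, so d_i1 = -6.500 cm.
The intermediate image is virtual, 6.500 cm to the left of lens 1, so d_o2 = L - d_i1 = 16 - (-6.500) = 22.500 cm.
Lens 2: 1/d_i2 = 1/f_2 - 1/d_o2 = 1/(-25) - 1/(22.500) = -0.08444 cm^-1, so d_i2 = -11.842 cm.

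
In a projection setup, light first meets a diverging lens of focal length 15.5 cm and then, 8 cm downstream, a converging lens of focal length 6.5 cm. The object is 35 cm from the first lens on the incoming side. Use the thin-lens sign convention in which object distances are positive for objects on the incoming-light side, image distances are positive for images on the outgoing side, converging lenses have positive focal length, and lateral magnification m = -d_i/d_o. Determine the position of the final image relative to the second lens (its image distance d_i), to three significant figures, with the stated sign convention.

9.95 cm

Applying the thin-lens equation to the first lens, 1/(-15.5) = 1/35 + 1/d_i1, which gives d_i1 = -10.743 cm.
The intermediate image is virtual, 10.743 cm to the left of lens 1, so d_o2 = L - d_i1 = 8 - (-10.743) = 18.743 cm.
Applying the thin-lens equation again with f_2 = 6.5 cm and d_o2 = 18.743 cm gives d_i2 = 9.951 cm.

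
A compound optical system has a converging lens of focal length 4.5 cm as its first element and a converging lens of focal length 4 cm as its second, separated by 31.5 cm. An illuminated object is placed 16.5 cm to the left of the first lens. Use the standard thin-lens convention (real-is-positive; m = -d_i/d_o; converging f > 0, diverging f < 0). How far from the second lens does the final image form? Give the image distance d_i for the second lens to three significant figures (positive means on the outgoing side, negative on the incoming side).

Lens 1: 1/d_i1 = 1/f_1 - 1/d_o1 = 1/4.5 - 1/16.5 = 0.16162 cm^-1, so d_i1 = 6.188 cm.
The intermediate image is 6.188 cm to the right of lens 1, so d_o2 = L - d_i1 = 31.5 - 6.188 = 25.312 cm.
Lens 2: 1/d_i2 = 1/f_2 - 1/d_o2 = 1/4 - 1/(25.312) = 0.21049 cm^-1, so d_i2 = 4.751 cm.

4.75 cm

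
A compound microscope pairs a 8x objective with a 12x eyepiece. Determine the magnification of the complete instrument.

96

The overall magnification of a compound microscope is the product of the objective and eyepiece magnifications:
M = M_obj x M_eye = 8 x 12 = 96.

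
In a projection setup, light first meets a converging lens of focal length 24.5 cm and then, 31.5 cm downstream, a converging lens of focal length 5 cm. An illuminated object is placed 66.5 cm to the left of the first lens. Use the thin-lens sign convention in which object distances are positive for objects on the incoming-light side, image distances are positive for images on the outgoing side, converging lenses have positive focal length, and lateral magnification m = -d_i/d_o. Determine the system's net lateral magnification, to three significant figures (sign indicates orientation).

Lens 1: 1/d_i1 = 1/f_1 - 1/d_o1 = 1/24.5 - 1/66.5 = 0.02578 cm^-1, so d_i1 = 38.792 cm.
m_1 = -(38.792)/66.5 = -0.5833.
This image would form 38.792 cm past lens 1, i.e. 7.292 cm beyond lens 2, so it is a virtual object for lens 2: d_o2 = 31.5 - 38.792 = -7.292 cm.
Lens 2: 1/d_i2 = 1/f_2 - 1/d_o2 = 1/5 - 1/(-7.292) = 0.33714 cm^-1, so d_i2 = 2.966 cm.
m_2 = -(2.966)/(-7.292) = 0.4068.
The system's lateral magnification is m_1 m_2 = (-0.5833)(0.4068) = -0.2373.

-0.237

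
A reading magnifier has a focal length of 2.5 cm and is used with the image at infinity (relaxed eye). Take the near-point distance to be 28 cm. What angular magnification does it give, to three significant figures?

M = D/f = 28/2.5 = 11.200.

11.2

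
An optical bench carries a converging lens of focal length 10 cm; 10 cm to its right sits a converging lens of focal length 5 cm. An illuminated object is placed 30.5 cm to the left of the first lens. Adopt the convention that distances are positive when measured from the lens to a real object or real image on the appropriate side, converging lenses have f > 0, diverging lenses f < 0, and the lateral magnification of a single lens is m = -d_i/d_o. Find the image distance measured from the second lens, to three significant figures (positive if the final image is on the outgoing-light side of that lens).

Applying the thin-lens equation to the first lens, 1/10 = 1/30.5 + 1/d_i1, which gives d_i1 = 14.878 cm.
Since 14.878 cm > 10 cm, the first image lies past the second lens and serves as a virtual object: d_o2 = L - d_i1 = -4.878 cm.
Applying the thin-lens equation again with f_2 = 5 cm and d_o2 = -4.878 cm gives d_i2 = 2.469 cm.

2.47 cm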